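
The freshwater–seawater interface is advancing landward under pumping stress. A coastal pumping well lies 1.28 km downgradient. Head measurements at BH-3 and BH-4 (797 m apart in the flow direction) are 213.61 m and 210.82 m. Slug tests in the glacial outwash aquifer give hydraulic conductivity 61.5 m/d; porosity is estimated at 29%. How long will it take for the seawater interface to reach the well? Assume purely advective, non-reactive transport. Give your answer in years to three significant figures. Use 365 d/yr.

Hydraulic gradient i = (213.61 − 210.82) / 797 = 2.79 / 797 = 0.003501
Specific discharge q = 61.5 × 0.003501 = 0.2153 m/d
Seepage velocity v = q / n = 0.2153 / 0.29 = 0.7424 m/d
L = 1.28 km = 1280 m
t = L / v = 1280 / 0.7424 = 1724 d
   = 1724 / 365 = 4.72 yr

4.72 years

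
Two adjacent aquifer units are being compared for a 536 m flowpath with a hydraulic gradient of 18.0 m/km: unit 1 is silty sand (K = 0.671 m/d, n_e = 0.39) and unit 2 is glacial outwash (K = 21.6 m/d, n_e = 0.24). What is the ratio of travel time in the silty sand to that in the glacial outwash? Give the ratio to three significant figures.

52.3

Unit 1 (silty sand): v = 0.671×0.018/0.39 = 0.03097 m/d, t = 536/0.03097 = 17310 d
Unit 2 (glacial outwash): v = 21.6×0.018/0.24 = 1.620 m/d, t = 536/1.620 = 330.9 d
t(silty sand) / t(glacial outwash) = 17310/330.9 = 52.3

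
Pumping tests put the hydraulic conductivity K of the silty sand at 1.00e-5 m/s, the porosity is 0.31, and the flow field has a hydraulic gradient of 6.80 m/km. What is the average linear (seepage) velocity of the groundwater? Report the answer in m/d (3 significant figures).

0.0190 m/d

K = 1.00e-5 m/s × 86400 s/d = 0.8640 m/d
Specific discharge q = 0.8640 × 0.0068 = 0.005875 m/d
Seepage velocity v = q / n = 0.005875 / 0.31 = 0.01895 m/d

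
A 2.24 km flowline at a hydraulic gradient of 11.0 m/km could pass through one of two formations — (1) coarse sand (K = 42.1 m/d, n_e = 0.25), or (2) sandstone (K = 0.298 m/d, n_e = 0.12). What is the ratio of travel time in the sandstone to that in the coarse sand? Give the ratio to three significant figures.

67.8

Unit 1 (coarse sand): v = 42.1×0.011/0.25 = 1.852 m/d, t = 2240/1.852 = 1209 d
Unit 2 (sandstone): v = 0.298×0.011/0.12 = 0.02732 m/d, t = 2240/0.02732 = 82000 d
t(sandstone) / t(coarse sand) = 82000/1209 = 67.8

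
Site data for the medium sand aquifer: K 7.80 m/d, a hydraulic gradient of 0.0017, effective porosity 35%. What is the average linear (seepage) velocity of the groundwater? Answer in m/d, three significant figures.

0.0379 m/d

q = Ki = 7.80 × 0.0017 = 0.01326 m/d
Average linear velocity = 0.01326 / 0.35 = 0.03789 m/d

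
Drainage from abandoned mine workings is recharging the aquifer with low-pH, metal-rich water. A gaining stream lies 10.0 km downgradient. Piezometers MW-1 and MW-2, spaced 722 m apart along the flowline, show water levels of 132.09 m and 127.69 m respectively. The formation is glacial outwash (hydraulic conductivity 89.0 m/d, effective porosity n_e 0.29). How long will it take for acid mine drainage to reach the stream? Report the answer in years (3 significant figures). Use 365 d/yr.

Hydraulic gradient i = (132.09 − 127.69) / 722 = 4.40 / 722 = 0.006094
Specific discharge q = 89.0 × 0.006094 = 0.5424 m/d
v_s = q/n_e = 0.5424/0.29 = 1.870 m/d
L = 10.0 km = 10000 m
t = L / v = 10000 / 1.870 = 5347 d
   = 5347 / 365 = 14.6 yr

14.6 years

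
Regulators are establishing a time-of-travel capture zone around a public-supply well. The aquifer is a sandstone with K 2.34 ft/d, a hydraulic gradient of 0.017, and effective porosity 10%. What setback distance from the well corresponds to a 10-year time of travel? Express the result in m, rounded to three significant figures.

K = 2.34 ft/d × 0.3048 = 0.7132 m/d
q = Ki = 0.7132 × 0.017 = 0.01212 m/d
v = Ki/n = 0.7132·0.017/0.10 = 0.1212 m/d
T = 10 yr × 365 = 3650 d
L = v × T = 0.1212 × 3650 = 442.6 m

443 m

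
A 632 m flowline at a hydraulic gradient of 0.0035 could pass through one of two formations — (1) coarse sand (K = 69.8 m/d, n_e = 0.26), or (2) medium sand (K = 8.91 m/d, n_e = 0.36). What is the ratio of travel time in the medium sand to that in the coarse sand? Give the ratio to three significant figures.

10.8

Unit 1 (coarse sand): v = 69.8×0.0035/0.26 = 0.9396 m/d, t = 632/0.9396 = 672.6 d
Unit 2 (medium sand): v = 8.91×0.0035/0.36 = 0.08663 m/d, t = 632/0.08663 = 7296 d
t(medium sand) / t(coarse sand) = 7296/672.6 = 10.8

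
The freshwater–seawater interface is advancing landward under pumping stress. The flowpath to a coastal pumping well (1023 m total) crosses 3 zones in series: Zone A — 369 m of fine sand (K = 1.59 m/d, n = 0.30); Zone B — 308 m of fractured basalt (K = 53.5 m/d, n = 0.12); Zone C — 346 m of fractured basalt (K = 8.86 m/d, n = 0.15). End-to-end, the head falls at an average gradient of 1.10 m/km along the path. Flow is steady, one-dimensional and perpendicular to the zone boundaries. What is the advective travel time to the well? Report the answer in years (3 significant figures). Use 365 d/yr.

135 years

For zones in series the flux q is common to all zones; the equivalent conductivity is the harmonic (thickness-weighted) mean, K_eq = L_total / Σ(L_j/K_j).
Σ(L/K) = 369/1.59 + 308/53.5 + 346/8.86 = 232.1 + 5.757 + 39.05 = 276.9 d
K_eq = L_total / Σ(L/K) = 1023 / 276.9 = 3.695 m/d
q = K_eq · i = 3.695 × 0.0011 = 0.004064 m/d (same in every zone)
Zone A: v = q/n = 0.004064/0.30 = 0.01355 m/d → t_A = 369/0.01355 = 27240 d
Zone B: v = q/n = 0.004064/0.12 = 0.03387 m/d → t_B = 308/0.03387 = 9094 d
Zone C: v = q/n = 0.004064/0.15 = 0.02709 m/d → t_C = 346/0.02709 = 12770 d
Total t = 27240 + 9094 + 12770 = 49100 d
   = 49100 / 365 = 135 yr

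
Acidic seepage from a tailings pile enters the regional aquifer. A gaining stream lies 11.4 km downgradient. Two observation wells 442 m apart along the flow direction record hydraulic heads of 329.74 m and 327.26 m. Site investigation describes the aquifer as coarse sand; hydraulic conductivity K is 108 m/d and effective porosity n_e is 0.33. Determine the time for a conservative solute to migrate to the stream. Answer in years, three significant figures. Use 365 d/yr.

17.0 years

Hydraulic gradient i = (329.74 − 327.26) / 442 = 2.48 / 442 = 0.005611
q = Ki = 108 × 0.005611 = 0.6060 m/d
Average linear velocity = 0.6060 / 0.33 = 1.836 m/d
L = 11.4 km = 11400 m
t = L / v = 11400 / 1.836 = 6208 d
   = 6208 / 365 = 17.0 yr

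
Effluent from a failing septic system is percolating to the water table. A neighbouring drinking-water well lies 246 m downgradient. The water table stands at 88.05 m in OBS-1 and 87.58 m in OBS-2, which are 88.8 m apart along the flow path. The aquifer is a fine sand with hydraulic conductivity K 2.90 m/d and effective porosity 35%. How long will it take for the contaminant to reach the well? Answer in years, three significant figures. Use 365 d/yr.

Hydraulic gradient i = (88.05 − 87.58) / 88.8 = 0.47 / 88.8 = 0.005293
Darcy flux q = K·i = 2.90 × 0.005293 = 0.01535 m/d
Average linear velocity = 0.01535 / 0.35 = 0.04385 m/d
t = L / v = 246 / 0.04385 = 5609 d
   = 5609 / 365 = 15.4 yr

15.4 years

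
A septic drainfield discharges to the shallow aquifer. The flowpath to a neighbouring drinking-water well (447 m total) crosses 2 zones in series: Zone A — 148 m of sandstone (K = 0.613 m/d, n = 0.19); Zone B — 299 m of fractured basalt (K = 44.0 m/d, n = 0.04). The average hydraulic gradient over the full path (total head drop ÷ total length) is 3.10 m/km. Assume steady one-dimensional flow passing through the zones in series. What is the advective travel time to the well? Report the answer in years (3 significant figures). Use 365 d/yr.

For zones in series the flux q is common to all zones; the equivalent conductivity is the harmonic (thickness-weighted) mean, K_eq = L_total / Σ(L_j/K_j).
Σ(L/K) = 148/0.613 + 299/44.0 = 241.4 + 6.795 = 248.2 d
K_eq = L_total / Σ(L/K) = 447 / 248.2 = 1.801 m/d
q = K_eq · i = 1.801 × 0.0031 = 0.005582 m/d (same in every zone)
Zone A: v = q/n = 0.005582/0.19 = 0.02938 m/d → t_A = 148/0.02938 = 5037 d
Zone B: v = q/n = 0.005582/0.04 = 0.1396 m/d → t_B = 299/0.1396 = 2142 d
Total t = 5037 + 2142 = 7180 d
   = 7180 / 365 = 19.7 yr

19.7 years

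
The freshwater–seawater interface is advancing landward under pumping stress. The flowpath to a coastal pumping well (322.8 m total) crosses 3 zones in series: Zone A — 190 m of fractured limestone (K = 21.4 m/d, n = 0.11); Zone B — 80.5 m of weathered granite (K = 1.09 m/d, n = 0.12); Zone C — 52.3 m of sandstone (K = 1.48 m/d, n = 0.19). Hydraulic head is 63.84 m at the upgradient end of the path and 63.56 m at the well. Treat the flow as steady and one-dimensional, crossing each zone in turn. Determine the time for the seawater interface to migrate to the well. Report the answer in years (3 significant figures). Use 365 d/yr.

Total head drop ΔH = 63.84 − 63.56 = 0.28 m
Steady 1-D flow in series ⇒ the Darcy flux q is identical in every zone and the zone head losses add (resistances L/K in series).
Σ(L/K) = 190/21.4 + 80.5/1.09 + 52.3/1.48 = 8.879 + 73.85 + 35.34 = 118.1 d
q = ΔH / Σ(L/K) = 0.28 / 118.1 = 0.002371 m/d (same in every zone)
Zone A: v = q/n = 0.002371/0.11 = 0.02156 m/d → t_A = 190/0.02156 = 8813 d
Zone B: v = q/n = 0.002371/0.12 = 0.01976 m/d → t_B = 80.5/0.01976 = 4073 d
Zone C: v = q/n = 0.002371/0.19 = 0.01248 m/d → t_C = 52.3/0.01248 = 4190 d
Total t = 8813 + 4073 + 4190 = 17080 d
   = 17080 / 365 = 46.8 yr

46.8 years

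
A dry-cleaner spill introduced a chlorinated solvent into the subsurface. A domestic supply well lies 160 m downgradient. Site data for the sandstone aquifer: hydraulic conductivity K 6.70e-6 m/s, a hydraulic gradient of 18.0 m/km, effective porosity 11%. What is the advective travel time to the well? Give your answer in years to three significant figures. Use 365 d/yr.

K = 6.70e-6 m/s × 86400 s/d = 0.5789 m/d
q = Ki = 0.5789 × 0.018 = 0.01042 m/d
Seepage velocity v = q / n = 0.01042 / 0.11 = 0.09473 m/d
t = L / v = 160 / 0.09473 = 1689 d
   = 1689 / 365 = 4.63 yr

4.63 years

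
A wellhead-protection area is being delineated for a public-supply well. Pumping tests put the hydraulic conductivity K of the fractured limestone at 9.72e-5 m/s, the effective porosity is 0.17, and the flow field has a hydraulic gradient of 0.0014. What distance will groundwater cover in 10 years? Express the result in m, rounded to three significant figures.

K = 9.72e-5 m/s × 86400 s/d = 8.398 m/d
q = Ki = 8.398 × 0.0014 = 0.01176 m/d
v = Ki/n = 8.398·0.0014/0.17 = 0.06916 m/d
T = 10 yr × 365 = 3650 d
L = v × T = 0.06916 × 3650 = 252.4 m

252 m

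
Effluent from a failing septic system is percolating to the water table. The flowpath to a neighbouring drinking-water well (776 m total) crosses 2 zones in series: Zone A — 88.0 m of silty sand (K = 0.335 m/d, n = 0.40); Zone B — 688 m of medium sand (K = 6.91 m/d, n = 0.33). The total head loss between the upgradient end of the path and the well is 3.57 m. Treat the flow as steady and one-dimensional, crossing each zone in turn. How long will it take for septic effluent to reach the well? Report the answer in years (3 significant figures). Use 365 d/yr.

Continuity: the same q passes through each zone, so ΔH = q·Σ(L_j/K_j) — the zones act as resistances in series.
Σ(L/K) = 88.0/0.335 + 688/6.91 = 262.7 + 99.57 = 362.3 d
q = ΔH / Σ(L/K) = 3.57 / 362.3 = 0.009855 m/d (same in every zone)
Zone A: v = q/n = 0.009855/0.40 = 0.02464 m/d → t_A = 88.0/0.02464 = 3572 d
Zone B: v = q/n = 0.009855/0.33 = 0.02986 m/d → t_B = 688/0.02986 = 23040 d
Total t = 3572 + 23040 = 26610 d
   = 26610 / 365 = 72.9 yr

72.9 years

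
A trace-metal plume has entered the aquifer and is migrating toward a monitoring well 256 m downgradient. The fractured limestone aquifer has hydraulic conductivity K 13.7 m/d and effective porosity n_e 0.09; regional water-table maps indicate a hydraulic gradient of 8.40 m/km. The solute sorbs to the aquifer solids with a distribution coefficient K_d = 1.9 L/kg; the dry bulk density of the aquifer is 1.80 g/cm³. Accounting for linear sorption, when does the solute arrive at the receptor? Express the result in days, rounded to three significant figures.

Darcy flux q = K·i = 13.7 × 0.0084 = 0.1151 m/d
Average linear velocity = 0.1151 / 0.09 = 1.279 m/d
Retardation R = 1 + ρ_b·K_d/n = 1 + 1.80×1.9/0.09 = 39.00
Contaminant velocity v_c = v/R = 1.279/39.00 = 0.03279 m/d
t = L/v_c = 256/0.03279 = 7808 d

7810 days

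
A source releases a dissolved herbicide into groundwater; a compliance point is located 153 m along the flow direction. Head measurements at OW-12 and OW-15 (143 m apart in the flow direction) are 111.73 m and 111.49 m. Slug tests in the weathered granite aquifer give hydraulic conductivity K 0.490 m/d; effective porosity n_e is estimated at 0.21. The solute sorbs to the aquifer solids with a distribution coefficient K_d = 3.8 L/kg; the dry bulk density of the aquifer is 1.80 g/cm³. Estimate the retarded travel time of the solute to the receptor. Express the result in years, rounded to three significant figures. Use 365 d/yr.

Hydraulic gradient i = (111.73 − 111.49) / 143 = 0.24 / 143 = 0.001678
Specific discharge q = 0.490 × 0.001678 = 8.224e-4 m/d
Average linear velocity = 8.224e-4 / 0.21 = 0.003916 m/d
Retardation R = 1 + ρ_b·K_d/n = 1 + 1.80×3.8/0.21 = 33.57
Contaminant velocity v_c = v/R = 0.003916/33.57 = 1.166e-4 m/d
t = L/v_c = 153/1.166e-4 = 1.312e6 d
   = 1.312e6/365 = 3590 yr

3590 years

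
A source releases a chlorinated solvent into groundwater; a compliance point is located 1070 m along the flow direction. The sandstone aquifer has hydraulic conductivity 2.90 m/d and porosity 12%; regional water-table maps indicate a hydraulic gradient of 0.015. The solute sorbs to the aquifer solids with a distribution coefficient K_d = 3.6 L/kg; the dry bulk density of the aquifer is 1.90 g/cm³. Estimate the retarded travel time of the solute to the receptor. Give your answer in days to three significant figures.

Darcy flux q = K·i = 2.90 × 0.015 = 0.04350 m/d
v = Ki/n = 2.90·0.015/0.12 = 0.3625 m/d
Retardation R = 1 + ρ_b·K_d/n = 1 + 1.90×3.6/0.12 = 58.00
Contaminant velocity v_c = v/R = 0.3625/58.00 = 0.006250 m/d
t = L/v_c = 1070/0.006250 = 171200 d

171000 days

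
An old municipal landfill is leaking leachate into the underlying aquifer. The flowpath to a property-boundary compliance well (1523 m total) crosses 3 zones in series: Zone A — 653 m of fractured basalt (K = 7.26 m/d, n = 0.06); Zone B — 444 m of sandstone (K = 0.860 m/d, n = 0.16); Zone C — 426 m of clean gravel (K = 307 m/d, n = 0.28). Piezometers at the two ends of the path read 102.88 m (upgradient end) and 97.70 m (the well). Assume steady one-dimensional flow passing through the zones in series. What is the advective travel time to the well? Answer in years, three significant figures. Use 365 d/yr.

Total head drop ΔH = 102.88 − 97.70 = 5.18 m
Steady 1-D flow in series ⇒ the Darcy flux q is identical in every zone and the zone head losses add (resistances L/K in series).
Σ(L/K) = 653/7.26 + 444/0.860 + 426/307 = 89.94 + 516.3 + 1.388 = 607.6 d
q = ΔH / Σ(L/K) = 5.18 / 607.6 = 0.008525 m/d (same in every zone)
Zone A: v = q/n = 0.008525/0.06 = 0.1421 m/d → t_A = 653/0.1421 = 4596 d
Zone B: v = q/n = 0.008525/0.16 = 0.05328 m/d → t_B = 444/0.05328 = 8333 d
Zone C: v = q/n = 0.008525/0.28 = 0.03045 m/d → t_C = 426/0.03045 = 13990 d
Total t = 4596 + 8333 + 13990 = 26920 d
   = 26920 / 365 = 73.8 yr

73.8 years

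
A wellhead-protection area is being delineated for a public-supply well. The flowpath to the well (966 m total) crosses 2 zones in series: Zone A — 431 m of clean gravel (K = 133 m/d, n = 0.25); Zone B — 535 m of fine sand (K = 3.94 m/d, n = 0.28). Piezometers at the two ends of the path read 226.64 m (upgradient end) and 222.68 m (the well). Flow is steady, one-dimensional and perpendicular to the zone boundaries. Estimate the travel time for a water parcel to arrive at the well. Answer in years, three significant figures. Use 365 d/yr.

24.8 years

Total head drop ΔH = 226.64 − 222.68 = 3.96 m
Continuity: the same q passes through each zone, so ΔH = q·Σ(L_j/K_j) — the zones act as resistances in series.
Σ(L/K) = 431/133 + 535/3.94 = 3.241 + 135.8 = 139.0 d
q = ΔH / Σ(L/K) = 3.96 / 139.0 = 0.02848 m/d (same in every zone)
Zone A: v = q/n = 0.02848/0.25 = 0.1139 m/d → t_A = 431/0.1139 = 3783 d
Zone B: v = q/n = 0.02848/0.28 = 0.1017 m/d → t_B = 535/0.1017 = 5259 d
Total t = 3783 + 5259 = 9042 d
   = 9042 / 365 = 24.8 yr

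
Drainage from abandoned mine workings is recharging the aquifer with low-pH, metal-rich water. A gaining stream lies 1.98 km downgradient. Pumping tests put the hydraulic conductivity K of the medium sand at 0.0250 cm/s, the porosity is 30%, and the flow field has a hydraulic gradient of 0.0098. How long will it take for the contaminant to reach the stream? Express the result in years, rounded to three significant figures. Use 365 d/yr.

K = 0.0250 cm/s × 864 = 21.60 m/d
q = Ki = 21.60 × 0.0098 = 0.2117 m/d
Seepage velocity v = q / n = 0.2117 / 0.30 = 0.7056 m/d
L = 1.98 km = 1980 m
t = L / v = 1980 / 0.7056 = 2806 d
   = 2806 / 365 = 7.69 yr

7.69 years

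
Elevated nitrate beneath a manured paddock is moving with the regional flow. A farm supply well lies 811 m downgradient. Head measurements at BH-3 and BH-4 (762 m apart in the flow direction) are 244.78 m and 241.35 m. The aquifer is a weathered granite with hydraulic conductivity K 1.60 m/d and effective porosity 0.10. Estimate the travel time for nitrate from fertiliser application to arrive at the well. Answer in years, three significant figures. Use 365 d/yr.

30.9 years

Hydraulic gradient i = (244.78 − 241.35) / 762 = 3.43 / 762 = 0.004501
Specific discharge q = 1.60 × 0.004501 = 0.007202 m/d
v = Ki/n = 1.60·0.004501/0.10 = 0.07202 m/d
t = L / v = 811 / 0.07202 = 11260 d
   = 11260 / 365 = 30.9 yr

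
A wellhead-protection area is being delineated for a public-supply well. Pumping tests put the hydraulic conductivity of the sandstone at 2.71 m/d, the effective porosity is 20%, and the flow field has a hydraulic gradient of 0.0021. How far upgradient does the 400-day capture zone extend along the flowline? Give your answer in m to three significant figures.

Darcy flux q = K·i = 2.71 × 0.0021 = 0.005691 m/d
Seepage velocity v = q / n = 0.005691 / 0.20 = 0.02845 m/d
L = v × T = 0.02845 × 400 = 11.38 m

11.4 m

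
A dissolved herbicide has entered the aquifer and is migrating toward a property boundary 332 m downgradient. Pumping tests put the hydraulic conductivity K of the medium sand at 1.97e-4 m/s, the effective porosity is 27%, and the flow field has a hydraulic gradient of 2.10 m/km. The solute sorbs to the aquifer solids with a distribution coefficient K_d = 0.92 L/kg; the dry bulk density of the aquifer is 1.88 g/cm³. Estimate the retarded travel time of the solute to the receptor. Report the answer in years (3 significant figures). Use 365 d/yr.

50.9 years

K = 1.97e-4 m/s × 86400 s/d = 17.02 m/d
Specific discharge q = 17.02 × 0.0021 = 0.03574 m/d
Seepage velocity v = q / n = 0.03574 / 0.27 = 0.1324 m/d
Retardation R = 1 + ρ_b·K_d/n = 1 + 1.88×0.92/0.27 = 7.406
Contaminant velocity v_c = v/R = 0.1324/7.406 = 0.01788 m/d
t = L/v_c = 332/0.01788 = 18570 d
   = 18570/365 = 50.9 yr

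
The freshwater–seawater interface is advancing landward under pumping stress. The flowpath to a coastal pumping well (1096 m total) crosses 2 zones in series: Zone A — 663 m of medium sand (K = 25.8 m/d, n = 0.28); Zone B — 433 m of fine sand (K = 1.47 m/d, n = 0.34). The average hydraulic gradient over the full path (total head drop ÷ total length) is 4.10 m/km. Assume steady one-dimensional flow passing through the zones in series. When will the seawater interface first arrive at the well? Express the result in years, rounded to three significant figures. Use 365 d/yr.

65.0 years

For zones in series the flux q is common to all zones; the equivalent conductivity is the harmonic (thickness-weighted) mean, K_eq = L_total / Σ(L_j/K_j).
Σ(L/K) = 663/25.8 + 433/1.47 = 25.70 + 294.6 = 320.3 d
K_eq = L_total / Σ(L/K) = 1096 / 320.3 = 3.422 m/d
q = K_eq · i = 3.422 × 0.0041 = 0.01403 m/d (same in every zone)
Zone A: v = q/n = 0.01403/0.28 = 0.05011 m/d → t_A = 663/0.05011 = 13230 d
Zone B: v = q/n = 0.01403/0.34 = 0.04127 m/d → t_B = 433/0.04127 = 10490 d
Total t = 13230 + 10490 = 23720 d
   = 23720 / 365 = 65.0 yr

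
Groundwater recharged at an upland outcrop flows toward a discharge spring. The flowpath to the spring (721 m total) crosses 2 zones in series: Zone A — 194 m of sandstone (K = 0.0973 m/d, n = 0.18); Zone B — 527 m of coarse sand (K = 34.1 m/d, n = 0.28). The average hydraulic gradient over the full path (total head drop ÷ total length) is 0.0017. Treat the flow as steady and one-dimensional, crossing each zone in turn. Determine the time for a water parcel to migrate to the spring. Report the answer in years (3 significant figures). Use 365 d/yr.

820 years

Steady 1-D flow in series ⇒ the Darcy flux q is identical in every zone and the zone head losses add (resistances L/K in series).
Σ(L/K) = 194/0.0973 + 527/34.1 = 1994 + 15.45 = 2009 d
K_eq = L_total / Σ(L/K) = 721 / 2009 = 0.3588 m/d
q = K_eq · i = 0.3588 × 0.0017 = 6.100e-4 m/d (same in every zone)
Zone A: v = q/n = 6.100e-4/0.18 = 0.003389 m/d → t_A = 194/0.003389 = 57240 d
Zone B: v = q/n = 6.100e-4/0.28 = 0.002179 m/d → t_B = 527/0.002179 = 241900 d
Total t = 57240 + 241900 = 299100 d
   = 299100 / 365 = 820 yr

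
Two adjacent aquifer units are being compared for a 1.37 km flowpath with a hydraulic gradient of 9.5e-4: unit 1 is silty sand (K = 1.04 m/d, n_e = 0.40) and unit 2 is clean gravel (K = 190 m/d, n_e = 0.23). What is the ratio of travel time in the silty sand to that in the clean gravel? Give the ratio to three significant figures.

318

Unit 1 (silty sand): v = 1.04×9.5e-4/0.40 = 0.002470 m/d, t = 1370/0.002470 = 554700 d
Unit 2 (clean gravel): v = 190×9.5e-4/0.23 = 0.7848 m/d, t = 1370/0.7848 = 1746 d
t(silty sand) / t(clean gravel) = 554700/1746 = 318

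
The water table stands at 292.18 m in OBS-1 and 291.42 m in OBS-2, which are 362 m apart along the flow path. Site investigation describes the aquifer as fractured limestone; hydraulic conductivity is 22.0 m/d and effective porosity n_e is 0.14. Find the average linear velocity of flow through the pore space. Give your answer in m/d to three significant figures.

0.330 m/d

Hydraulic gradient i = (292.18 − 291.42) / 362 = 0.76 / 362 = 0.002099
q = Ki = 22.0 × 0.002099 = 0.04619 m/d
v = Ki/n = 22.0·0.002099/0.14 = 0.3299 m/d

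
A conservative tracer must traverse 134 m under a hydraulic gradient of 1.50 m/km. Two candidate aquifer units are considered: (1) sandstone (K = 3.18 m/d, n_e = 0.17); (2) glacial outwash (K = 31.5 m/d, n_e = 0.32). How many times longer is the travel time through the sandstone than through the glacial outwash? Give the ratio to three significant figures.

Unit 1 (sandstone): v = 3.18×0.0015/0.17 = 0.02806 m/d, t = 134/0.02806 = 4776 d
Unit 2 (glacial outwash): v = 31.5×0.0015/0.32 = 0.1477 m/d, t = 134/0.1477 = 907.5 d
t(sandstone) / t(glacial outwash) = 4776/907.5 = 5.26

5.26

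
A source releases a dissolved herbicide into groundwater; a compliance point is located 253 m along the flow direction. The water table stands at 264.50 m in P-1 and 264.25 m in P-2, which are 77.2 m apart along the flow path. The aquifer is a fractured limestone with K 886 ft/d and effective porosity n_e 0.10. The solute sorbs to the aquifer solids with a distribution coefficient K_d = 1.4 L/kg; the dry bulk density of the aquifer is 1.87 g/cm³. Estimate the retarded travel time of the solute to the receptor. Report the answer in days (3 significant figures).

786 days

Hydraulic gradient i = (264.50 − 264.25) / 77.2 = 0.25 / 77.2 = 0.003238
K = 886 ft/d × 0.3048 = 270.1 m/d
q = Ki = 270.1 × 0.003238 = 0.8745 m/d
v = Ki/n = 270.1·0.003238/0.10 = 8.745 m/d
Retardation R = 1 + ρ_b·K_d/n = 1 + 1.87×1.4/0.10 = 27.18
Contaminant velocity v_c = v/R = 8.745/27.18 = 0.3218 m/d
t = L/v_c = 253/0.3218 = 786.3 d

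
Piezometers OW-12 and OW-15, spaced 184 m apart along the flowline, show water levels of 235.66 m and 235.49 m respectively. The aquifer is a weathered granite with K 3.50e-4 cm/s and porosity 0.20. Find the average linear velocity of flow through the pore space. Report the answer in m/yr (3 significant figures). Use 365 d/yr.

0.510 m/yr

Hydraulic gradient i = (235.66 − 235.49) / 184 = 0.17 / 184 = 9.239e-4
K = 3.50e-4 cm/s × 864 = 0.3024 m/d
Darcy flux q = K·i = 0.3024 × 9.239e-4 = 2.794e-4 m/d
v_s = q/n_e = 2.794e-4/0.20 = 0.001397 m/d
   = 0.001397 × 365 = 0.510 m/yr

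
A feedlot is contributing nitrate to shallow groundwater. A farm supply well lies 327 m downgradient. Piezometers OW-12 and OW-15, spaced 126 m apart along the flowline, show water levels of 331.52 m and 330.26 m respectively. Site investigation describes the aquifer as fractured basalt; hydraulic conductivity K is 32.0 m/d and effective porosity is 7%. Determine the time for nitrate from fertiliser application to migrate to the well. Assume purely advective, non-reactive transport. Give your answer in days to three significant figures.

Hydraulic gradient i = (331.52 − 330.26) / 126 = 1.26 / 126 = 0.01000
Darcy flux q = K·i = 32.0 × 0.01000 = 0.3200 m/d
Seepage velocity v = q / n = 0.3200 / 0.07 = 4.571 m/d
t = L / v = 327 / 4.571 = 71.53 d

71.5 days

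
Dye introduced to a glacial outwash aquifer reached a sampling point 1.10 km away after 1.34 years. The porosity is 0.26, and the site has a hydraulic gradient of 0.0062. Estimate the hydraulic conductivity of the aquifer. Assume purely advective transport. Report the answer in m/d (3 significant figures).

t = 1.34 years = 489.1 d
L = 1.10 km = 1100 m
v = L / t = 1100 / 489.1 = 2.249 m/d
K = v · n / i = 2.249 × 0.26 / 0.0062 = 94.3 m/d

94.3 m/d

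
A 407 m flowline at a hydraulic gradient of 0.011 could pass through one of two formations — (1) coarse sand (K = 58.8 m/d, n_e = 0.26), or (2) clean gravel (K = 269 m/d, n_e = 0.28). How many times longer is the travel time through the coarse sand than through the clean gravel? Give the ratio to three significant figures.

4.25

Unit 1 (coarse sand): v = 58.8×0.011/0.26 = 2.488 m/d, t = 407/2.488 = 163.6 d
Unit 2 (clean gravel): v = 269×0.011/0.28 = 10.57 m/d, t = 407/10.57 = 38.51 d
t(coarse sand) / t(clean gravel) = 163.6/38.51 = 4.25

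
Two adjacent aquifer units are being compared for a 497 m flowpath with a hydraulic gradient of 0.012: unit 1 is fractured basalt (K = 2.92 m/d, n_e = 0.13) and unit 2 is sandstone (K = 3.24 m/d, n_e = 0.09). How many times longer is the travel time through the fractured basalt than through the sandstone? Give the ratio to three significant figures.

Unit 1 (fractured basalt): v = 2.92×0.012/0.13 = 0.2695 m/d, t = 497/0.2695 = 1844 d
Unit 2 (sandstone): v = 3.24×0.012/0.09 = 0.4320 m/d, t = 497/0.4320 = 1150 d
t(fractured basalt) / t(sandstone) = 1844/1150 = 1.60

1.60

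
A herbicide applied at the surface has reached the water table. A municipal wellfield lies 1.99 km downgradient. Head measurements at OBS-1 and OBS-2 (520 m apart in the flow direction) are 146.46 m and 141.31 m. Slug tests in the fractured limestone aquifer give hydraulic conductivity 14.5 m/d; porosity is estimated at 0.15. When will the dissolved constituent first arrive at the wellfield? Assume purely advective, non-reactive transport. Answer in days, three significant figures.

Hydraulic gradient i = (146.46 − 141.31) / 520 = 5.15 / 520 = 0.009904
Darcy flux q = K·i = 14.5 × 0.009904 = 0.1436 m/d
v = Ki/n = 14.5·0.009904/0.15 = 0.9574 m/d
L = 1.99 km = 1990 m
t = L / v = 1990 / 0.9574 = 2079 d

2080 days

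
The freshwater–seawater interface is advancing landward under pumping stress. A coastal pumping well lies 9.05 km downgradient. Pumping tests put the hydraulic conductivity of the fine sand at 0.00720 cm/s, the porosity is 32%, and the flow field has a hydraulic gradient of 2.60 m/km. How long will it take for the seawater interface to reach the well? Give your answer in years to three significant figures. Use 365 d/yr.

K = 0.00720 cm/s × 864 = 6.221 m/d
q = Ki = 6.221 × 0.0026 = 0.01617 m/d
Average linear velocity = 0.01617 / 0.32 = 0.05054 m/d
L = 9.05 km = 9050 m
t = L / v = 9050 / 0.05054 = 179100 d
   = 179100 / 365 = 491 yr

491 years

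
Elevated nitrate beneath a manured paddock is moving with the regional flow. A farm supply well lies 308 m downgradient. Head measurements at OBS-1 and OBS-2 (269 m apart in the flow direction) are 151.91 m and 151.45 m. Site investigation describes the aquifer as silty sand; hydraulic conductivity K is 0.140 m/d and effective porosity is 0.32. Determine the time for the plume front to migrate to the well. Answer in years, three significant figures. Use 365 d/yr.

Hydraulic gradient i = (151.91 − 151.45) / 269 = 0.46 / 269 = 0.001710
Specific discharge q = 0.140 × 0.001710 = 2.394e-4 m/d
Seepage velocity v = q / n = 2.394e-4 / 0.32 = 7.481e-4 m/d
t = L / v = 308 / 7.481e-4 = 411700 d
   = 411700 / 365 = 1130 yr

1130 years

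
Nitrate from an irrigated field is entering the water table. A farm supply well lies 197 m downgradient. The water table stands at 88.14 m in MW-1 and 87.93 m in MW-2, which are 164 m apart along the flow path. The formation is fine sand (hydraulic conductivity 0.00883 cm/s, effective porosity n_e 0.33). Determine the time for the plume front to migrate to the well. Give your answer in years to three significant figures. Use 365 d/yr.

18.2 years

Hydraulic gradient i = (88.14 − 87.93) / 164 = 0.21 / 164 = 0.001280
K = 0.00883 cm/s × 864 = 7.629 m/d
Darcy flux q = K·i = 7.629 × 0.001280 = 0.009769 m/d
v_s = q/n_e = 0.009769/0.33 = 0.02960 m/d
t = L / v = 197 / 0.02960 = 6655 d
   = 6655 / 365 = 18.2 yr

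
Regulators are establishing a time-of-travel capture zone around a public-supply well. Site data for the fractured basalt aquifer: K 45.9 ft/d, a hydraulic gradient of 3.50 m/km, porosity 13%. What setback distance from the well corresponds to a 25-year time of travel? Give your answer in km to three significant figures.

3.44 km

K = 45.9 ft/d × 0.3048 = 13.99 m/d
Specific discharge q = 13.99 × 0.0035 = 0.04897 m/d
v = Ki/n = 13.99·0.0035/0.13 = 0.3767 m/d
T = 25 yr × 365 = 9125 d
L = v × T = 0.3767 × 9125 = 3437 m
   = 3.44 km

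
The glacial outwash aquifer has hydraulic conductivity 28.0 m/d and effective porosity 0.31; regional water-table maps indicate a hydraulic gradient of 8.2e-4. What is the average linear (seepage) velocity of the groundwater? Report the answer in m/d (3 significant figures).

0.0741 m/d

q = Ki = 28.0 × 8.2e-4 = 0.02296 m/d
v_s = q/n_e = 0.02296/0.31 = 0.07406 m/d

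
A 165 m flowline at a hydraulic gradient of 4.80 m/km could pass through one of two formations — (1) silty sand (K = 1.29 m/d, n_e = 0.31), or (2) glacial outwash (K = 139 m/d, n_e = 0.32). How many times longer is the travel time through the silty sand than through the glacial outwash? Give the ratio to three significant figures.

104

Unit 1 (silty sand): v = 1.29×0.0048/0.31 = 0.01997 m/d, t = 165/0.01997 = 8261 d
Unit 2 (glacial outwash): v = 139×0.0048/0.32 = 2.085 m/d, t = 165/2.085 = 79.14 d
t(silty sand) / t(glacial outwash) = 8261/79.14 = 104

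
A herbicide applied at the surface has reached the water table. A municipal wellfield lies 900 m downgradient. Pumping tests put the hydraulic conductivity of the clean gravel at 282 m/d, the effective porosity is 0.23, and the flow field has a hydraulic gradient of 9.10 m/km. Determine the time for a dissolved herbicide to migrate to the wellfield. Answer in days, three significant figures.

Specific discharge q = 282 × 0.0091 = 2.566 m/d
Average linear velocity = 2.566 / 0.23 = 11.16 m/d
t = L / v = 900 / 11.16 = 80.66 d

80.7 days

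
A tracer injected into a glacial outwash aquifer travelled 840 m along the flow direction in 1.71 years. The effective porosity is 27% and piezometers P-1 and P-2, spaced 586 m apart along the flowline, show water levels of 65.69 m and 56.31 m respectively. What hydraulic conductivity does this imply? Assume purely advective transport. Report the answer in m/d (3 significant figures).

22.7 m/d

Hydraulic gradient i = (65.69 − 56.31) / 586 = 9.38 / 586 = 0.01601
t = 1.71 years = 624.2 d
v = L / t = 840 / 624.2 = 1.346 m/d
K = v · n / i = 1.346 × 0.27 / 0.01601 = 22.7 m/d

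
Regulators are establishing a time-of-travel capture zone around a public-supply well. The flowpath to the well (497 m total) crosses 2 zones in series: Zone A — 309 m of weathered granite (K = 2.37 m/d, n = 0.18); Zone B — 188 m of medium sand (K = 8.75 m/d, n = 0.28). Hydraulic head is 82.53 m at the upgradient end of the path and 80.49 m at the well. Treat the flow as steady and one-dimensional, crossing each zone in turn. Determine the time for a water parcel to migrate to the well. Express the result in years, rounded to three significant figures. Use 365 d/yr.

22.1 years

Total head drop ΔH = 82.53 − 80.49 = 2.04 m
Continuity: the same q passes through each zone, so ΔH = q·Σ(L_j/K_j) — the zones act as resistances in series.
Σ(L/K) = 309/2.37 + 188/8.75 = 130.4 + 21.49 = 151.9 d
q = ΔH / Σ(L/K) = 2.04 / 151.9 = 0.01343 m/d (same in every zone)
Zone A: v = q/n = 0.01343/0.18 = 0.07463 m/d → t_A = 309/0.07463 = 4141 d
Zone B: v = q/n = 0.01343/0.28 = 0.04797 m/d → t_B = 188/0.04797 = 3919 d
Total t = 4141 + 3919 = 8059 d
   = 8059 / 365 = 22.1 yr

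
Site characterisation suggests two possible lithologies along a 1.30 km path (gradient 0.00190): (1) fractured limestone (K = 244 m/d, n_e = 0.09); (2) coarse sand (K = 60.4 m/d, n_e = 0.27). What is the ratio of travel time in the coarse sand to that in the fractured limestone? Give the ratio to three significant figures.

12.1

Unit 1 (fractured limestone): v = 244×0.0019/0.09 = 5.151 m/d, t = 1300/5.151 = 252.4 d
Unit 2 (coarse sand): v = 60.4×0.0019/0.27 = 0.4250 m/d, t = 1300/0.4250 = 3059 d
t(coarse sand) / t(fractured limestone) = 3059/252.4 = 12.1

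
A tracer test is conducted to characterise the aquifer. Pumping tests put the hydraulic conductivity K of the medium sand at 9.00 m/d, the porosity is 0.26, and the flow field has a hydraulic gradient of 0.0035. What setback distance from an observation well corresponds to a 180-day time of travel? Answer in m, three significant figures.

Darcy flux q = K·i = 9.00 × 0.0035 = 0.03150 m/d
Seepage velocity v = q / n = 0.03150 / 0.26 = 0.1212 m/d
L = v × T = 0.1212 × 180 = 21.81 m

21.8 m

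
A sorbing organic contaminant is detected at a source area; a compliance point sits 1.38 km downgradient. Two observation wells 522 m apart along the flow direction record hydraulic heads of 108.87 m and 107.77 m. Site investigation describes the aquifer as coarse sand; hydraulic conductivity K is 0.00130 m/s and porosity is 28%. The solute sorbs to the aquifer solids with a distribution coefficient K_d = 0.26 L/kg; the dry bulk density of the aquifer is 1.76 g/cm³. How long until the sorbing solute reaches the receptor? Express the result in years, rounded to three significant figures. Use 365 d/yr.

11.8 years

Hydraulic gradient i = (108.87 − 107.77) / 522 = 1.10 / 522 = 0.002107
K = 0.00130 m/s × 86400 s/d = 112.3 m/d
q = Ki = 112.3 × 0.002107 = 0.2367 m/d
Seepage velocity v = q / n = 0.2367 / 0.28 = 0.8453 m/d
Retardation R = 1 + ρ_b·K_d/n = 1 + 1.76×0.26/0.28 = 2.634
Contaminant velocity v_c = v/R = 0.8453/2.634 = 0.3209 m/d
L = 1.38 km = 1380 m
t = L/v_c = 1380/0.3209 = 4301 d
   = 4301/365 = 11.8 yr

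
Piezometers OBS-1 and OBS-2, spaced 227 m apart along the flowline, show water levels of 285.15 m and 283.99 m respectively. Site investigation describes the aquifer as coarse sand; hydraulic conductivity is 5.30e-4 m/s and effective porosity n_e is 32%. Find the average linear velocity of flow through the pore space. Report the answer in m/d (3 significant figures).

Hydraulic gradient i = (285.15 − 283.99) / 227 = 1.16 / 227 = 0.005110
K = 5.30e-4 m/s × 86400 s/d = 45.79 m/d
q = Ki = 45.79 × 0.005110 = 0.2340 m/d
Seepage velocity v = q / n = 0.2340 / 0.32 = 0.7313 m/d

0.731 m/d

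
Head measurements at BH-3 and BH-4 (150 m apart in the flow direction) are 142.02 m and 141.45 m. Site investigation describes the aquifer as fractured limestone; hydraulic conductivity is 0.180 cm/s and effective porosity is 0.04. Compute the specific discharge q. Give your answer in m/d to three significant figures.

Hydraulic gradient i = (142.02 − 141.45) / 150 = 0.57 / 150 = 0.003800
K = 0.180 cm/s × 864 = 155.5 m/d
Darcy flux q = K·i = 155.5 × 0.003800 = 0.5910 m/d

0.591 m/d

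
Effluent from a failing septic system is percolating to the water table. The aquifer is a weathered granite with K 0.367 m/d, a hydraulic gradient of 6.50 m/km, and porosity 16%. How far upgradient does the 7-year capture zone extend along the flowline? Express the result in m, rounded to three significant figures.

q = Ki = 0.367 × 0.0065 = 0.002386 m/d
Seepage velocity v = q / n = 0.002386 / 0.16 = 0.01491 m/d
T = 7 yr × 365 = 2555 d
L = v × T = 0.01491 × 2555 = 38.09 m

38.1 m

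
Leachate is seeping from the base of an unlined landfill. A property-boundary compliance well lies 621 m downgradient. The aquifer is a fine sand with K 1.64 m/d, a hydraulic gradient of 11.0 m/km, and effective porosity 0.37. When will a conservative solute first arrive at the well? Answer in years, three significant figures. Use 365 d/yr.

Darcy flux q = K·i = 1.64 × 0.011 = 0.01804 m/d
Seepage velocity v = q / n = 0.01804 / 0.37 = 0.04876 m/d
t = L / v = 621 / 0.04876 = 12740 d
   = 12740 / 365 = 34.9 yr

34.9 years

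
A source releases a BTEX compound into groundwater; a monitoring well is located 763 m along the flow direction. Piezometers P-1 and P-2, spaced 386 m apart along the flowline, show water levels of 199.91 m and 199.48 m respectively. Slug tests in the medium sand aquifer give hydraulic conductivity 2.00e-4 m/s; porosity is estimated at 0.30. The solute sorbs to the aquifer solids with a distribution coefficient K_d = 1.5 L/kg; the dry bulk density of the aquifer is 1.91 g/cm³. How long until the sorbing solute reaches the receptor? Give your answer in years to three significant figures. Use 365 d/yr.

344 years

Hydraulic gradient i = (199.91 − 199.48) / 386 = 0.43 / 386 = 0.001114
K = 2.00e-4 m/s × 86400 s/d = 17.28 m/d
Darcy flux q = K·i = 17.28 × 0.001114 = 0.01925 m/d
v_s = q/n_e = 0.01925/0.30 = 0.06417 m/d
Retardation R = 1 + ρ_b·K_d/n = 1 + 1.91×1.5/0.30 = 10.55
Contaminant velocity v_c = v/R = 0.06417/10.55 = 0.006082 m/d
t = L/v_c = 763/0.006082 = 125500 d
   = 125500/365 = 344 yr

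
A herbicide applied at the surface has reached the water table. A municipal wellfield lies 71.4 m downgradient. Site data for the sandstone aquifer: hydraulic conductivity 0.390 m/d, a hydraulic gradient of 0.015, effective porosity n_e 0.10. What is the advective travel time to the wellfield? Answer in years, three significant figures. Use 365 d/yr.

3.34 years

Specific discharge q = 0.390 × 0.015 = 0.005850 m/d
v = Ki/n = 0.390·0.015/0.10 = 0.05850 m/d
t = L / v = 71.4 / 0.05850 = 1221 d
   = 1221 / 365 = 3.34 yr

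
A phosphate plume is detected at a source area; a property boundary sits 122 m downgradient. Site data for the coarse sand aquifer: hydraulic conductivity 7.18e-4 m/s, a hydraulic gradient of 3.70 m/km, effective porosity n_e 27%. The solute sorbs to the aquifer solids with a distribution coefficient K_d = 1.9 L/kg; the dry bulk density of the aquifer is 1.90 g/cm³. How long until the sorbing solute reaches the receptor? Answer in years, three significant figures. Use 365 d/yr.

K = 7.18e-4 m/s × 86400 s/d = 62.04 m/d
Specific discharge q = 62.04 × 0.0037 = 0.2295 m/d
Seepage velocity v = q / n = 0.2295 / 0.27 = 0.8501 m/d
Retardation R = 1 + ρ_b·K_d/n = 1 + 1.90×1.9/0.27 = 14.37
Contaminant velocity v_c = v/R = 0.8501/14.37 = 0.05916 m/d
t = L/v_c = 122/0.05916 = 2062 d
   = 2062/365 = 5.65 yr

5.65 years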